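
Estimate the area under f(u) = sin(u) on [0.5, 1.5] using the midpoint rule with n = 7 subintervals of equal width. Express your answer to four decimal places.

Δu = (1.5 − 0.5)/7 = 1/7.
Midpoints: 4/7, 5/7, 6/7, 1, 8/7, 9/7, 10/7.
f(4/7) ≈ 0.5408, f(5/7) ≈ 0.6551, f(6/7) ≈ 0.7560, f(1) ≈ 0.8415, f(8/7) ≈ 0.9098, f(9/7) ≈ 0.9596, f(10/7) ≈ 0.9899.
Sum = Δu · [f(4/7) + f(5/7) + f(6/7) + ...].
Sum ≈ 0.8075.

0.8075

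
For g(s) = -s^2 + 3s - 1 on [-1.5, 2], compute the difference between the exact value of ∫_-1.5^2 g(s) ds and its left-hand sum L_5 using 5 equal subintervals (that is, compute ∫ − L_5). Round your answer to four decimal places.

Exact integral: ∫_-1.5^2 g(s) ds ≈ -4.666667.
L_5 = -8.015.
Error ≈ -4.666667 − (-8.015) ≈ 3.3483.

3.3483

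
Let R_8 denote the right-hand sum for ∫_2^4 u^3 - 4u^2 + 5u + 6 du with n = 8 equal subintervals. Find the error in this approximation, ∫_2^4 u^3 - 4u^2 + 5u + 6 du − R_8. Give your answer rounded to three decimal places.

Exact integral: ∫_2^4 f(u) du ≈ 27.33333.
R_8 = 29.6875.
Error ≈ 27.33333 − 29.6875 ≈ -2.354.

-2.354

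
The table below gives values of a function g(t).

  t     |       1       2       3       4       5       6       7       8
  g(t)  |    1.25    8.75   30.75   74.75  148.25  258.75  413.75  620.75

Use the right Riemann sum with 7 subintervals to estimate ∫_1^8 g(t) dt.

Δt = 1.
Sum = 1·[8.75 + 30.75 + 74.75 + 148.25 + 258.75 + 413.75 + 620.75] = 1555.75.

1555.75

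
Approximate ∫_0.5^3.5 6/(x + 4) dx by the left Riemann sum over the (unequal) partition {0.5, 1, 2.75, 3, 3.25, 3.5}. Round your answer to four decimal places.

3.4101

Subinterval widths: 0.5, 1.75, 0.25, 0.25, 0.25.
Left endpoints: 0.5, 1, 2.75, 3, 3.25.
f(0.5) = 4/3, f(1) = 1.2, f(2.75) = 8/9, f(3) = 6/7, f(3.25) = 24/29.
Sum = Σ Δx_i · f(x_i).
Sum ≈ 3.4101.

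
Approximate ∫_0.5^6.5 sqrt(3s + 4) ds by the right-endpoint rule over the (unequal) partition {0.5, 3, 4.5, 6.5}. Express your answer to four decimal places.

24.9842

Subinterval widths: 2.5, 1.5, 2.
Right endpoints: 3, 4.5, 6.5.
f(3) ≈ 3.6056, f(4.5) ≈ 4.1833, f(6.5) ≈ 4.8477.
Sum = Σ Δs_i · f(s_i).
Sum ≈ 24.9842.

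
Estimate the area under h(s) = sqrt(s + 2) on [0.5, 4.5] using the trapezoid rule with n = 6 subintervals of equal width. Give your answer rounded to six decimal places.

Δs = (4.5 − 0.5)/6 = 2/3.
h(0.5) ≈ 1.581139, h(7/6) ≈ 1.779513, h(11/6) ≈ 1.957890, h(2.5) ≈ 2.121320, h(19/6) ≈ 2.273030, h(23/6) ≈ 2.415229, h(4.5) ≈ 2.549510.
T_6 = (Δs/2)·[h(s_0) + 2h(s_1) + ... + 2h(s_{5}) + h(s_6)].
Sum ≈ 8.408205.

8.408205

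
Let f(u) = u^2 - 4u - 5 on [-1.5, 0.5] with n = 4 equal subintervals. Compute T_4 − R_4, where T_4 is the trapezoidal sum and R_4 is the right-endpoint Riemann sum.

2.5

T_4 = -4.75.
R_4 = -7.25.
T_4 − R_4 = 2.5.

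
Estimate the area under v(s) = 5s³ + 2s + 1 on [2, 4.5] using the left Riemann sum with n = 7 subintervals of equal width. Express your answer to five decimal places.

Δs = (4.5 − 2)/7 = 5/14.
Left endpoints: 2, 33/14, 19/7, 43/14, 24/7, 53/14, 29/7.
v(2) = 45, v(33/14) = 195365/2744, v(19/7) = 36500/343, v(43/14) = 417135/2744, v(24/7) = 71815/343, v(53/14) = 767905/2744, v(29/7) = 125130/343.
Sum = Δs · [v(2) + v(33/14) + v(19/7) + ...].
Sum ≈ 438.80740.

438.80740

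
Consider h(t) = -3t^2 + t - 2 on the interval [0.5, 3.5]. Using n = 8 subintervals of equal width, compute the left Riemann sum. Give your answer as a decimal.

Δt = (3.5 − 0.5)/8 = 0.375.
Left endpoints: 0.5, 0.875, 1.25, 1.625, 2, 2.375, 2.75, 3.125.
h(0.5) = -2.25, h(0.875) = -3.421875, h(1.25) = -5.4375, h(1.625) = -8.296875, h(2) = -12, h(2.375) = -16.546875, h(2.75) = -21.9375, h(3.125) = -28.171875.
Sum = Δt · [h(0.5) + h(0.875) + h(1.25) + ...].
Sum = -36.7734375.

-36.7734375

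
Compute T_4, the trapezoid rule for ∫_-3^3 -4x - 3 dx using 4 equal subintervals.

-18

Δx = (3 − (-3))/4 = 1.5.
f(-3) = 9, f(-1.5) = 3, f(0) = -3, f(1.5) = -9, f(3) = -15.
T_4 = (Δx/2)·[f(x_0) + 2f(x_1) + 2f(x_2) + 2f(x_3) + f(x_4)].
Sum = -18.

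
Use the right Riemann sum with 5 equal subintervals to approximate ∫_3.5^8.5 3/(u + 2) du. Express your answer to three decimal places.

1.816

Δu = (8.5 − 3.5)/5 = 1.
Right endpoints: 4.5, 5.5, 6.5, 7.5, 8.5.
f(4.5) = 6/13, f(5.5) = 0.4, f(6.5) = 6/17, f(7.5) = 6/19, f(8.5) = 2/7.
Sum = Δu · [f(4.5) + f(5.5) + f(6.5) + f(7.5) + f(8.5)].
Sum ≈ 1.816.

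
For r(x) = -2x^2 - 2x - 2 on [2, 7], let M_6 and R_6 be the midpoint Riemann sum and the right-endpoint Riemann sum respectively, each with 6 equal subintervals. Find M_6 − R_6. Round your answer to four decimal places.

43.4028

M_6 ≈ -277.754630.
R_6 ≈ -321.157407.
M_6 − R_6 ≈ 43.4028.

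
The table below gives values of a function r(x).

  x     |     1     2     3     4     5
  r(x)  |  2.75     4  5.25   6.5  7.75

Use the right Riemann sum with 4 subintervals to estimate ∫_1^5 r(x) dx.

Δx = 1.
Sum = 1·[4 + 5.25 + 6.5 + 7.75] = 23.5.

23.5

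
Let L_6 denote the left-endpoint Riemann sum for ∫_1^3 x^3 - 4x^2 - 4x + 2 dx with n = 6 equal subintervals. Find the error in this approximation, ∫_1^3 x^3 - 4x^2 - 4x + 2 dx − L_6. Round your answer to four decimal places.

Exact integral: ∫_1^3 f(x) dx ≈ -26.666667.
L_6 ≈ -24.259259.
Error ≈ -26.666667 − (-24.259259) ≈ -2.4074.

-2.4074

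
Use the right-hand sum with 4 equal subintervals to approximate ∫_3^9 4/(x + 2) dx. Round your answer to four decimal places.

Δx = (9 − 3)/4 = 1.5.
Right endpoints: 4.5, 6, 7.5, 9.
f(4.5) = 8/13, f(6) = 0.5, f(7.5) = 8/19, f(9) = 4/11.
Sum = Δx · [f(4.5) + f(6) + f(7.5) + f(9)].
Sum ≈ 2.8501.

2.8501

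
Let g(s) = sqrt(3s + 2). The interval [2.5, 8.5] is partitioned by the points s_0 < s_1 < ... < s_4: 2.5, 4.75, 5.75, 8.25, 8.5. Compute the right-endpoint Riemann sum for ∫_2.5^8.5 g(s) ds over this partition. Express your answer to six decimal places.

Subinterval widths: 2.25, 1, 2.5, 0.25.
Right endpoints: 4.75, 5.75, 8.25, 8.5.
g(4.75) ≈ 4.031129, g(5.75) ≈ 4.387482, g(8.25) ≈ 5.172040, g(8.5) ≈ 5.244044.
Sum = Σ Δs_i · g(s_i).
Sum ≈ 27.698634.

27.698634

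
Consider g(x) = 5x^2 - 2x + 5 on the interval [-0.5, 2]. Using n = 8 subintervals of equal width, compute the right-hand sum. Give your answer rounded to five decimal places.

Δx = (2 − (-0.5))/8 = 0.3125.
Right endpoints: -0.1875, 0.125, 0.4375, 0.75, 1.0625, 1.375, 1.6875, 2.
g(-0.1875) = 5.55078125, g(0.125) = 4.828125, g(0.4375) = 5.08203125, g(0.75) = 6.3125, g(1.0625) = 8.51953125, g(1.375) = 11.703125, g(1.6875) = 15.86328125, g(2) = 21.
Sum = Δx · [g(-0.1875) + g(0.125) + g(0.4375) + ...].
Sum ≈ 24.64355.

24.64355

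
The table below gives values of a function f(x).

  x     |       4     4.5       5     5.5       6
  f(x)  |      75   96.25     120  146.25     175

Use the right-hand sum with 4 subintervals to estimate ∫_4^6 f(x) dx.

268.75

Δx = 0.5.
Sum = 0.5·[96.25 + 120 + 146.25 + 175] = 268.75.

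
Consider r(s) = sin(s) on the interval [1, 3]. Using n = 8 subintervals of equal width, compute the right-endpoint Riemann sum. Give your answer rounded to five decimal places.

1.43477

Δs = (3 − 1)/8 = 0.25.
Right endpoints: 1.25, 1.5, 1.75, 2, 2.25, 2.5, 2.75, 3.
r(1.25) ≈ 0.94898, r(1.5) ≈ 0.99749, r(1.75) ≈ 0.98399, r(2) ≈ 0.90930, r(2.25) ≈ 0.77807, r(2.5) ≈ 0.59847, r(2.75) ≈ 0.38166, r(3) ≈ 0.14112.
Sum = Δs · [r(1.25) + r(1.5) + r(1.75) + ...].
Sum ≈ 1.43477.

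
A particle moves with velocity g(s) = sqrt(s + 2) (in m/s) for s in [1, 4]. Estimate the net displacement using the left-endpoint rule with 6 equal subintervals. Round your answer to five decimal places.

Δs = (4 − 1)/6 = 0.5.
Left endpoints: 1, 1.5, 2, 2.5, 3, 3.5.
g(1) ≈ 1.73205, g(1.5) ≈ 1.87083, g(2) ≈ 2.00000, g(2.5) ≈ 2.12132, g(3) ≈ 2.23607, g(3.5) ≈ 2.34521.
Sum = Δs · [g(1) + g(1.5) + g(2) + ...].
Sum ≈ 6.15274.

6.15274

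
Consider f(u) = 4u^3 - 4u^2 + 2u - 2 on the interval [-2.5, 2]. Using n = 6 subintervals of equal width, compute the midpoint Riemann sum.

Δu = (2 − (-2.5))/6 = 0.75.
Midpoints: -2.125, -1.375, -0.625, 0.125, 0.875, 1.625.
f(-2.125) = -62.6953125, f(-1.375) = -22.7109375, f(-0.625) = -5.7890625, f(0.125) = -1.8046875, f(0.875) = -0.6328125, f(1.625) = 7.8515625.
Sum = Δu · [f(-2.125) + f(-1.375) + f(-0.625) + ...].
Sum = -64.3359375.

-64.3359375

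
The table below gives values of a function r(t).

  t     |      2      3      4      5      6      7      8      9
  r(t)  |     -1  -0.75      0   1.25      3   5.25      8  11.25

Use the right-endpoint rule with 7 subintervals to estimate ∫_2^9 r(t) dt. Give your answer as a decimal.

Δt = 1.
Sum = 1·[(-0.75) + 0 + 1.25 + 3 + 5.25 + 8 + 11.25] = 28.

28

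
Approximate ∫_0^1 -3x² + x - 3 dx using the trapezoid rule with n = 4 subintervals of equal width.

-3.53125

Δx = (1 − 0)/4 = 0.25.
f(0) = -3, f(0.25) = -2.9375, f(0.5) = -3.25, f(0.75) = -3.9375, f(1) = -5.
T_4 = (Δx/2)·[f(x_0) + 2f(x_1) + 2f(x_2) + 2f(x_3) + f(x_4)].
Sum = -3.53125.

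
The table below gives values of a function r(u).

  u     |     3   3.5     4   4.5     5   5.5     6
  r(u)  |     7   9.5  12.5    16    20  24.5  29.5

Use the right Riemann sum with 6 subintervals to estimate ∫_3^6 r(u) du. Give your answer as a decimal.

Δu = 0.5.
Sum = 0.5·[9.5 + 12.5 + 16 + 20 + 24.5 + 29.5] = 56.

56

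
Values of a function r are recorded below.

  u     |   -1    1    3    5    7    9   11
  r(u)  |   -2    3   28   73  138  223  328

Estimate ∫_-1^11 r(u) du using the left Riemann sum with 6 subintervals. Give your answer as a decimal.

Δu = 2.
Sum = 2·[(-2) + 3 + 28 + 73 + 138 + 223] = 926.

926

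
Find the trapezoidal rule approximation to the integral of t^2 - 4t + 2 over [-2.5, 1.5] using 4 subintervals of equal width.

Δt = (1.5 − (-2.5))/4 = 1.
f(-2.5) = 18.25, f(-1.5) = 10.25, f(-0.5) = 4.25, f(0.5) = 0.25, f(1.5) = -1.75.
T_4 = (Δt/2)·[f(t_0) + 2f(t_1) + 2f(t_2) + 2f(t_3) + f(t_4)].
Sum = 23.

23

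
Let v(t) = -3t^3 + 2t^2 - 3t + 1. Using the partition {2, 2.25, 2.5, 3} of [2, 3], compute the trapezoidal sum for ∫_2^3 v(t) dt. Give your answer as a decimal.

Subinterval widths: 0.25, 0.25, 0.5.
v(2) = -21, v(2.25) = -29.796875, v(2.5) = -40.875, v(3) = -71.
On each subinterval the trapezoid contributes (Δt_i/2)·[v(t_{i-1}) + v(t_i)].
Sum = -43.15234375.

-43.15234375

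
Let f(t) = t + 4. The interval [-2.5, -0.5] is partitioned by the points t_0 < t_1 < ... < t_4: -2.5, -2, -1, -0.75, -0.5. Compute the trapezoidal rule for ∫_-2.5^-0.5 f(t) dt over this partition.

Subinterval widths: 0.5, 1, 0.25, 0.25.
f(-2.5) = 1.5, f(-2) = 2, f(-1) = 3, f(-0.75) = 3.25, f(-0.5) = 3.5.
On each subinterval the trapezoid contributes (Δt_i/2)·[f(t_{i-1}) + f(t_i)].
Sum = 5.

5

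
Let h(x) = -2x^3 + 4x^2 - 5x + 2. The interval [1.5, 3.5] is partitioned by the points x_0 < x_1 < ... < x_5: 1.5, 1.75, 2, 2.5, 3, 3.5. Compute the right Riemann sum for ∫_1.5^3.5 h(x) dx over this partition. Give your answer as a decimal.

Subinterval widths: 0.25, 0.25, 0.5, 0.5, 0.5.
Right endpoints: 1.75, 2, 2.5, 3, 3.5.
h(1.75) = -5.21875, h(2) = -8, h(2.5) = -16.75, h(3) = -31, h(3.5) = -52.25.
Sum = Σ Δx_i · h(x_i).
Sum = -53.3046875.

-53.3046875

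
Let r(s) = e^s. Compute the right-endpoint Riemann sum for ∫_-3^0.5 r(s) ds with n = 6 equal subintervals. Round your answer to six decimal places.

2.110375

Δs = (0.5 − (-3))/6 = 7/12.
Right endpoints: -29/12, -11/6, -1.25, -2/3, -1/12, 0.5.
r(-29/12) ≈ 0.089219, r(-11/6) ≈ 0.159880, r(-1.25) ≈ 0.286505, r(-2/3) ≈ 0.513417, r(-1/12) ≈ 0.920044, r(0.5) ≈ 1.648721.
Sum = Δs · [r(-29/12) + r(-11/6) + r(-1.25) + ...].
Sum ≈ 2.110375.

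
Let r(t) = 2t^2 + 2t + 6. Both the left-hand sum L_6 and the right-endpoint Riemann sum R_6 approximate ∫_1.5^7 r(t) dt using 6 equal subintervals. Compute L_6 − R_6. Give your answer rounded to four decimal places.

L_6 ≈ 259.811343.
R_6 ≈ 355.603009.
L_6 − R_6 ≈ -95.7917.

-95.7917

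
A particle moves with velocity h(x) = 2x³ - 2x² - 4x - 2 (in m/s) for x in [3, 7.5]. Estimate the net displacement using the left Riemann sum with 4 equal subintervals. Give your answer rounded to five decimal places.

Δx = (7.5 − 3)/4 = 1.125.
Left endpoints: 3, 4.125, 5.25, 6.375.
h(3) = 22, h(4.125) = 87.84765625, h(5.25) = 211.28125, h(6.375) = 409.38671875.
Sum = Δx · [h(3) + h(4.125) + h(5.25) + h(6.375)].
Sum ≈ 821.83008.

821.83008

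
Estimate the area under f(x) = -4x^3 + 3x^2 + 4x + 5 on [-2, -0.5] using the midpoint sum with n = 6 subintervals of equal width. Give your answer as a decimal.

23.671875

Δx = (-0.5 − (-2))/6 = 0.25.
Midpoints: -1.875, -1.625, -1.375, -1.125, -0.875, -0.625.
f(-1.875) = 34.4140625, f(-1.625) = 23.5859375, f(-1.375) = 15.5703125, f(-1.125) = 9.9921875, f(-0.875) = 6.4765625, f(-0.625) = 4.6484375.
Sum = Δx · [f(-1.875) + f(-1.625) + f(-1.375) + ...].
Sum = 23.671875.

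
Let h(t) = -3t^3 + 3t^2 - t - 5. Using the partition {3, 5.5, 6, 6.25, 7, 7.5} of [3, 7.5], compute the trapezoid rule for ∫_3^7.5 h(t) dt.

-2061.7734375

Subinterval widths: 2.5, 0.5, 0.25, 0.75, 0.5.
h(3) = -62, h(5.5) = -418.875, h(6) = -551, h(6.25) = -626.484375, h(7) = -894, h(7.5) = -1109.375.
On each subinterval the trapezoid contributes (Δt_i/2)·[h(t_{i-1}) + h(t_i)].
Sum = -2061.7734375.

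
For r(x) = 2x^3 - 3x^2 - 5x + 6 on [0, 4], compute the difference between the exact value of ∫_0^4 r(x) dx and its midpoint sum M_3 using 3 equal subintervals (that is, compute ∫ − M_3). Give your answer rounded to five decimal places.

5.33333

Exact integral: ∫_0^4 r(x) dx = 48.
M_3 ≈ 42.6666667.
Error ≈ 48 − 42.6666667 ≈ 5.33333.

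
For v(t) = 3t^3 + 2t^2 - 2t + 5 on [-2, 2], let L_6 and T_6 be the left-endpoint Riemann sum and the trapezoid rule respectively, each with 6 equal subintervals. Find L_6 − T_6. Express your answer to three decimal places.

-13.333

L_6 ≈ 17.92593.
T_6 ≈ 31.25926.
L_6 − T_6 ≈ -13.333.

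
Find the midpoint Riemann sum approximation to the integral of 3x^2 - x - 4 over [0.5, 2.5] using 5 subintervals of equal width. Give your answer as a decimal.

Δx = (2.5 − 0.5)/5 = 0.4.
Midpoints: 0.7, 1.1, 1.5, 1.9, 2.3.
f(0.7) = -3.23, f(1.1) = -1.47, f(1.5) = 1.25, f(1.9) = 4.93, f(2.3) = 9.57.
Sum = Δx · [f(0.7) + f(1.1) + f(1.5) + f(1.9) + f(2.3)].
Sum = 4.42.

4.42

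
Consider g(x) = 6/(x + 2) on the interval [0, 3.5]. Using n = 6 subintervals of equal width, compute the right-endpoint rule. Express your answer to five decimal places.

Δx = (3.5 − 0)/6 = 7/12.
Right endpoints: 7/12, 7/6, 1.75, 7/3, 35/12, 3.5.
g(7/12) = 72/31, g(7/6) = 36/19, g(1.75) = 1.6, g(7/3) = 18/13, g(35/12) = 72/59, g(3.5) = 12/11.
Sum = Δx · [g(7/12) + g(7/6) + g(1.75) + ...].
Sum ≈ 5.54936.

5.54936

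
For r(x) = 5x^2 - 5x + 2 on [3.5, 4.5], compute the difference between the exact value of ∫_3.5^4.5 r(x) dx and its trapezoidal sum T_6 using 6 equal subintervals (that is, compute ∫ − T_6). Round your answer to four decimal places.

-0.0231

Exact integral: ∫_3.5^4.5 r(x) dx ≈ 62.416667.
T_6 ≈ 62.439815.
Error ≈ 62.416667 − 62.439815 ≈ -0.0231.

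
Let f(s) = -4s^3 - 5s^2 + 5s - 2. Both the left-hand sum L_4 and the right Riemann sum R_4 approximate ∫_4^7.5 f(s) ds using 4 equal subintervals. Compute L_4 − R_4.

L_4 = -2737.2734375.
R_4 = -4150.6171875.
L_4 − R_4 = 1413.34375.

1413.34375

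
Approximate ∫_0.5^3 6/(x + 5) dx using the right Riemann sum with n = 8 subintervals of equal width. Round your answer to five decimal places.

2.19574

Δx = (3 − 0.5)/8 = 0.3125.
Right endpoints: 0.8125, 1.125, 1.4375, 1.75, 2.0625, 2.375, 2.6875, 3.
f(0.8125) = 32/31, f(1.125) = 48/49, f(1.4375) = 96/103, f(1.75) = 8/9, f(2.0625) = 96/113, f(2.375) = 48/59, f(2.6875) = 32/41, f(3) = 0.75.
Sum = Δx · [f(0.8125) + f(1.125) + f(1.4375) + ...].
Sum ≈ 2.19574.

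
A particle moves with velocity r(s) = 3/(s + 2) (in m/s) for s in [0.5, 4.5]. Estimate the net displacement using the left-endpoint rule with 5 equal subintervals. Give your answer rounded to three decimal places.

Δs = (4.5 − 0.5)/5 = 0.8.
Left endpoints: 0.5, 1.3, 2.1, 2.9, 3.7.
r(0.5) = 1.2, r(1.3) = 10/11, r(2.1) = 30/41, r(2.9) = 30/49, r(3.7) = 10/19.
Sum = Δs · [r(0.5) + r(1.3) + r(2.1) + r(2.9) + r(3.7)].
Sum ≈ 3.183.

3.183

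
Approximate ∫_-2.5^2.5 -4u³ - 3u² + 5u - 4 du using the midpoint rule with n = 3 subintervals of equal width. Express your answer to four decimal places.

-47.7778

Δu = (2.5 − (-2.5))/3 = 5/3.
Midpoints: -5/3, 0, 5/3.
f(-5/3) = -58/27, f(0) = -4, f(5/3) = -608/27.
Sum = Δu · [f(-5/3) + f(0) + f(5/3)].
Sum ≈ -47.7778.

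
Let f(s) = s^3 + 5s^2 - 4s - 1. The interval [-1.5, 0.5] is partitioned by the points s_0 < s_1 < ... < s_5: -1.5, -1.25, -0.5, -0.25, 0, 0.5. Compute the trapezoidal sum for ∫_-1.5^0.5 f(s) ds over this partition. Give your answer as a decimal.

6.89453125

Subinterval widths: 0.25, 0.75, 0.25, 0.25, 0.5.
f(-1.5) = 12.875, f(-1.25) = 9.859375, f(-0.5) = 2.125, f(-0.25) = 0.296875, f(0) = -1, f(0.5) = -1.625.
On each subinterval the trapezoid contributes (Δs_i/2)·[f(s_{i-1}) + f(s_i)].
Sum = 6.89453125.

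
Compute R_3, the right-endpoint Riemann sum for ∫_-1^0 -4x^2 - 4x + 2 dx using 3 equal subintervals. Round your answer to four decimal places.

2.5926

Δx = (0 − (-1))/3 = 1/3.
Right endpoints: -2/3, -1/3, 0.
f(-2/3) = 26/9, f(-1/3) = 26/9, f(0) = 2.
Sum = Δx · [f(-2/3) + f(-1/3) + f(0)].
Sum ≈ 2.5926.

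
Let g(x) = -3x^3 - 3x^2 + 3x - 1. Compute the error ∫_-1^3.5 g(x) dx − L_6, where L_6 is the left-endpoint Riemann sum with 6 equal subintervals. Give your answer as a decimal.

Exact integral: ∫_-1^3.5 g(x) dx = -143.296875.
L_6 = -92.35546875.
Error = -143.296875 − (-92.35546875) = -50.94140625.

-50.94140625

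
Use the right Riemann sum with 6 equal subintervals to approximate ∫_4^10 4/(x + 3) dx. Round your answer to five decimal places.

2.34911

Δx = (10 − 4)/6 = 1.
Right endpoints: 5, 6, 7, 8, 9, 10.
f(5) = 0.5, f(6) = 4/9, f(7) = 0.4, f(8) = 4/11, f(9) = 1/3, f(10) = 4/13.
Sum = Δx · [f(5) + f(6) + f(7) + ...].
Sum ≈ 2.34911.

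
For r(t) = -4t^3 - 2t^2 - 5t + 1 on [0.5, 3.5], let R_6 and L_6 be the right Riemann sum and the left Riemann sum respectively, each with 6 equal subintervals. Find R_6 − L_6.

-105

R_6 = -261.25.
L_6 = -156.25.
R_6 − L_6 = -105.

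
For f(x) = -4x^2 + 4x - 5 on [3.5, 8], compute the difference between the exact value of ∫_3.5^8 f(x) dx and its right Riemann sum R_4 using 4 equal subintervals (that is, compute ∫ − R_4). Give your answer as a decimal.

Exact integral: ∫_3.5^8 f(x) dx = -544.5.
R_4 = -654.609375.
Error = -544.5 − (-654.609375) = 110.109375.

110.109375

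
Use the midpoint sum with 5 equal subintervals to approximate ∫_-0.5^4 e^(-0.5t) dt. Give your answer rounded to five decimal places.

2.27811

Δt = (4 − (-0.5))/5 = 0.9.
Midpoints: -0.05, 0.85, 1.75, 2.65, 3.55.
f(-0.05) ≈ 1.02532, f(0.85) ≈ 0.65377, f(1.75) ≈ 0.41686, f(2.65) ≈ 0.26580, f(3.55) ≈ 0.16948.
Sum = Δt · [f(-0.05) + f(0.85) + f(1.75) + f(2.65) + f(3.55)].
Sum ≈ 2.27811.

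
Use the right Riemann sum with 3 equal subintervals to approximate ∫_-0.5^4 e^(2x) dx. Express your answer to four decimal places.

Δx = (4 − (-0.5))/3 = 1.5.
Right endpoints: 1, 2.5, 4.
f(1) ≈ 7.3891, f(2.5) ≈ 148.4132, f(4) ≈ 2980.9580.
Sum = Δx · [f(1) + f(2.5) + f(4)].
Sum ≈ 4705.1403.

4705.1403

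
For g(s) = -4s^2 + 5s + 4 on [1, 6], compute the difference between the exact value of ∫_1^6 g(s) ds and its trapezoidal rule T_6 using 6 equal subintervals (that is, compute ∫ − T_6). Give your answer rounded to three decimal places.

2.315

Exact integral: ∫_1^6 g(s) ds ≈ -179.16667.
T_6 ≈ -181.48148.
Error ≈ -179.16667 − (-181.48148) ≈ 2.315.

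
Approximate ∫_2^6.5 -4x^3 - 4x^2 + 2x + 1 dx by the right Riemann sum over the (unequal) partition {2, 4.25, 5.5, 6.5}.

Subinterval widths: 2.25, 1.25, 1.
Right endpoints: 4.25, 5.5, 6.5.
f(4.25) = -369.8125, f(5.5) = -774.5, f(6.5) = -1253.5.
Sum = Σ Δx_i · f(x_i).
Sum = -3053.703125.

-3053.703125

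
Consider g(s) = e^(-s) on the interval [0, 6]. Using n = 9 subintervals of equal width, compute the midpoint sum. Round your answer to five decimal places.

Δs = (6 − 0)/9 = 2/3.
Midpoints: 1/3, 1, 5/3, 7/3, 3, 11/3, 13/3, 5, 17/3.
g(1/3) ≈ 0.71653, g(1) ≈ 0.36788, g(5/3) ≈ 0.18888, g(7/3) ≈ 0.09697, g(3) ≈ 0.04979, g(11/3) ≈ 0.02556, g(13/3) ≈ 0.01312, g(5) ≈ 0.00674, g(17/3) ≈ 0.00346.
Sum = Δs · [g(1/3) + g(1) + g(5/3) + ...].
Sum ≈ 0.97929.

0.97929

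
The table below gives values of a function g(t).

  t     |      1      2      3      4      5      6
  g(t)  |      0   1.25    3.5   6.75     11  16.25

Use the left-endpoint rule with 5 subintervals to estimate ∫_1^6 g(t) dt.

22.5

Δt = 1.
Sum = 1·[0 + 1.25 + 3.5 + 6.75 + 11] = 22.5.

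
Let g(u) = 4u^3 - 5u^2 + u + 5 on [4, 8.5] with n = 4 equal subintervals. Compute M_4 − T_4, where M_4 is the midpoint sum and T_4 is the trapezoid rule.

-99.66796875

M_4 = 4064.58984375.
T_4 = 4164.2578125.
M_4 − T_4 = -99.66796875.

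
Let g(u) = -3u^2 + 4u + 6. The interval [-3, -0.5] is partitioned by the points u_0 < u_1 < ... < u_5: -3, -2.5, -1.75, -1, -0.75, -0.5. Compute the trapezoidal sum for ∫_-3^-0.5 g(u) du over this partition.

Subinterval widths: 0.5, 0.75, 0.75, 0.25, 0.25.
g(-3) = -33, g(-2.5) = -22.75, g(-1.75) = -10.1875, g(-1) = -1, g(-0.75) = 1.3125, g(-0.5) = 3.25.
On each subinterval the trapezoid contributes (Δu_i/2)·[g(u_{i-1}) + g(u_i)].
Sum = -29.875.

-29.875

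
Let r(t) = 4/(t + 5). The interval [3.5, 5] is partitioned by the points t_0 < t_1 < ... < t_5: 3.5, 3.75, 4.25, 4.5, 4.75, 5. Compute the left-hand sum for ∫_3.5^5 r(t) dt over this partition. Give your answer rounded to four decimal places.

Subinterval widths: 0.25, 0.5, 0.25, 0.25, 0.25.
Left endpoints: 3.5, 3.75, 4.25, 4.5, 4.75.
r(3.5) = 8/17, r(3.75) = 16/35, r(4.25) = 16/37, r(4.5) = 8/19, r(4.75) = 16/39.
Sum = Σ Δt_i · r(t_i).
Sum ≈ 0.6622.

0.6622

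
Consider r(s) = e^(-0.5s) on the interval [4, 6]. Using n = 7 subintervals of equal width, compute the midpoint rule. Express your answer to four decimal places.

Δs = (6 − 4)/7 = 2/7.
Midpoints: 29/7, 31/7, 33/7, 5, 37/7, 39/7, 41/7.
r(29/7) ≈ 0.1260, r(31/7) ≈ 0.1092, r(33/7) ≈ 0.0947, r(5) ≈ 0.0821, r(37/7) ≈ 0.0712, r(39/7) ≈ 0.0617, r(41/7) ≈ 0.0535.
Sum = Δs · [r(29/7) + r(31/7) + r(33/7) + ...].
Sum ≈ 0.1710.

0.1710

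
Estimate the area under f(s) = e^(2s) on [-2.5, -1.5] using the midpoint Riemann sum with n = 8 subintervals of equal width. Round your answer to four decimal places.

0.0215

Δs = (-1.5 − (-2.5))/8 = 0.125.
Midpoints: -2.4375, -2.3125, -2.1875, -2.0625, -1.9375, -1.8125, -1.6875, -1.5625.
f(-2.4375) ≈ 0.0076, f(-2.3125) ≈ 0.0098, f(-2.1875) ≈ 0.0126, f(-2.0625) ≈ 0.0162, f(-1.9375) ≈ 0.0208, f(-1.8125) ≈ 0.0266, f(-1.6875) ≈ 0.0342, f(-1.5625) ≈ 0.0439.
Sum = Δs · [f(-2.4375) + f(-2.3125) + f(-2.1875) + ...].
Sum ≈ 0.0215.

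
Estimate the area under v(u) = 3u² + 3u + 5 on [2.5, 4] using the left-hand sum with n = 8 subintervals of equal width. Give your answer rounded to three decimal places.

Δu = (4 − 2.5)/8 = 0.1875.
Left endpoints: 2.5, 2.6875, 2.875, 3.0625, 3.25, 3.4375, 3.625, 3.8125.
v(2.5) = 31.25, v(2.6875) = 34.73046875, v(2.875) = 38.421875, v(3.0625) = 42.32421875, v(3.25) = 46.4375, v(3.4375) = 50.76171875, v(3.625) = 55.296875, v(3.8125) = 60.04296875.
Sum = Δu · [v(2.5) + v(2.6875) + v(2.875) + ...].
Sum ≈ 67.362.

67.362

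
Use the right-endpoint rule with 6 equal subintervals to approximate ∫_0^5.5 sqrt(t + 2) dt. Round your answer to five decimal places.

Δt = (5.5 − 0)/6 = 11/12.
Right endpoints: 11/12, 11/6, 2.75, 11/3, 55/12, 5.5.
f(11/12) ≈ 1.70783, f(11/6) ≈ 1.95789, f(2.75) ≈ 2.17945, f(11/3) ≈ 2.38048, f(55/12) ≈ 2.56580, f(5.5) ≈ 2.73861.
Sum = Δt · [f(11/12) + f(11/6) + f(2.75) + ...].
Sum ≈ 12.40255.

12.40255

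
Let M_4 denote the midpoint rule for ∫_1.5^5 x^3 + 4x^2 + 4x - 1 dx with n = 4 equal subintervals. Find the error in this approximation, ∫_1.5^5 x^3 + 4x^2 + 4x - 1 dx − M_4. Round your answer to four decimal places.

Exact integral: ∫_1.5^5 f(x) dx ≈ 359.151042.
M_4 ≈ 356.080566.
Error ≈ 359.151042 − 356.080566 ≈ 3.0705.

3.0705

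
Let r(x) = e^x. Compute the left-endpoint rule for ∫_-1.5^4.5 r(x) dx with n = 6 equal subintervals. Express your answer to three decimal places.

Δx = (4.5 − (-1.5))/6 = 1.
Left endpoints: -1.5, -0.5, 0.5, 1.5, 2.5, 3.5.
r(-1.5) ≈ 0.223, r(-0.5) ≈ 0.607, r(0.5) ≈ 1.649, r(1.5) ≈ 4.482, r(2.5) ≈ 12.182, r(3.5) ≈ 33.115.
Sum = Δx · [r(-1.5) + r(-0.5) + r(0.5) + ...].
Sum ≈ 52.258.

52.258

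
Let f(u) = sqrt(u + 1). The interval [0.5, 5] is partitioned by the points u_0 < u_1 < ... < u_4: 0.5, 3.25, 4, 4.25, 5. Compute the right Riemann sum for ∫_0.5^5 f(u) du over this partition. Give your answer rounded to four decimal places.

Subinterval widths: 2.75, 0.75, 0.25, 0.75.
Right endpoints: 3.25, 4, 4.25, 5.
f(3.25) ≈ 2.0616, f(4) ≈ 2.2361, f(4.25) ≈ 2.2913, f(5) ≈ 2.4495.
Sum = Σ Δu_i · f(u_i).
Sum ≈ 9.7563.

9.7563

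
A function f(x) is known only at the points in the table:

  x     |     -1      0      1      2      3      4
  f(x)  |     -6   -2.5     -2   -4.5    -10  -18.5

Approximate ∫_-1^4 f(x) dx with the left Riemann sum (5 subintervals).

-25

Δx = 1.
Sum = 1·[(-6) + (-2.5) + (-2) + (-4.5) + (-10)] = -25.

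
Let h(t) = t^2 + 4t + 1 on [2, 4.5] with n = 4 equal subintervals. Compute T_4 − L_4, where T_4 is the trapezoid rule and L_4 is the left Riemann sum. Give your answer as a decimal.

T_4 = 62.87109375.
L_4 = 54.66796875.
T_4 − L_4 = 8.203125.

8.203125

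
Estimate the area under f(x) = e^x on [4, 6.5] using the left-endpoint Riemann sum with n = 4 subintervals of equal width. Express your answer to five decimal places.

439.49491

Δx = (6.5 − 4)/4 = 0.625.
Left endpoints: 4, 4.625, 5.25, 5.875.
f(4) ≈ 54.59815, f(4.625) ≈ 102.00277, f(5.25) ≈ 190.56627, f(5.875) ≈ 356.02466.
Sum = Δx · [f(4) + f(4.625) + f(5.25) + f(5.875)].
Sum ≈ 439.49491.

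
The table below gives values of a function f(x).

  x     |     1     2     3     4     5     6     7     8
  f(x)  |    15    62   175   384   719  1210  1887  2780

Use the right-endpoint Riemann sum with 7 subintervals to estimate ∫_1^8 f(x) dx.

7217

Δx = 1.
Sum = 1·[62 + 175 + 384 + 719 + 1210 + 1887 + 2780] = 7217.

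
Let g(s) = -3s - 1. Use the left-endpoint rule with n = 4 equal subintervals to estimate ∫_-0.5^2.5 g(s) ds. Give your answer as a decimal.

-8.625

Δs = (2.5 − (-0.5))/4 = 0.75.
Left endpoints: -0.5, 0.25, 1, 1.75.
g(-0.5) = 0.5, g(0.25) = -1.75, g(1) = -4, g(1.75) = -6.25.
Sum = Δs · [g(-0.5) + g(0.25) + g(1) + g(1.75)].
Sum = -8.625.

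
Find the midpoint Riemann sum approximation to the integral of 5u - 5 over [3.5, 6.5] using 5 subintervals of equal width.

60

Δu = (6.5 − 3.5)/5 = 0.6.
Midpoints: 3.8, 4.4, 5, 5.6, 6.2.
f(3.8) = 14, f(4.4) = 17, f(5) = 20, f(5.6) = 23, f(6.2) = 26.
Sum = Δu · [f(3.8) + f(4.4) + f(5) + f(5.6) + f(6.2)].
Sum = 60.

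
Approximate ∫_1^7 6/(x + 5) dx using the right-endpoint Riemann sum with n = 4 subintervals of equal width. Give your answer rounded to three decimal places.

3.807

Δx = (7 − 1)/4 = 1.5.
Right endpoints: 2.5, 4, 5.5, 7.
f(2.5) = 0.8, f(4) = 2/3, f(5.5) = 4/7, f(7) = 0.5.
Sum = Δx · [f(2.5) + f(4) + f(5.5) + f(7)].
Sum ≈ 3.807.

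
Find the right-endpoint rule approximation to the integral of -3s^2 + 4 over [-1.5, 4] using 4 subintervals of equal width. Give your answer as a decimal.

-78.93359375

Δs = (4 − (-1.5))/4 = 1.375.
Right endpoints: -0.125, 1.25, 2.625, 4.
f(-0.125) = 3.953125, f(1.25) = -0.6875, f(2.625) = -16.671875, f(4) = -44.
Sum = Δs · [f(-0.125) + f(1.25) + f(2.625) + f(4)].
Sum = -78.93359375.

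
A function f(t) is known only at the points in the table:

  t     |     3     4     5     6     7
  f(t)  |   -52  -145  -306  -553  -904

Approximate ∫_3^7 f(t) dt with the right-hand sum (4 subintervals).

-1908

Δt = 1.
Sum = 1·[(-145) + (-306) + (-553) + (-904)] = -1908.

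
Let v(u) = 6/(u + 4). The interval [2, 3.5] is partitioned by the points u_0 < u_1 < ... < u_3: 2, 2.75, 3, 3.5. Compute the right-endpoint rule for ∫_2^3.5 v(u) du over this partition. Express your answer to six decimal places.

Subinterval widths: 0.75, 0.25, 0.5.
Right endpoints: 2.75, 3, 3.5.
v(2.75) = 8/9, v(3) = 6/7, v(3.5) = 0.8.
Sum = Σ Δu_i · v(u_i).
Sum ≈ 1.280952.

1.280952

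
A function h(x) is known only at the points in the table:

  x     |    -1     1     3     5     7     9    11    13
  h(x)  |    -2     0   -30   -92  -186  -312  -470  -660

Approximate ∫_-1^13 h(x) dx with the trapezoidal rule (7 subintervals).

-2842

Δx = 2.
T_7 = (2/2)·[(-2) + 2·0 + 2·(-30) + 2·(-92) + 2·(-186) + 2·(-312) + 2·(-470) + (-660)] = -2842.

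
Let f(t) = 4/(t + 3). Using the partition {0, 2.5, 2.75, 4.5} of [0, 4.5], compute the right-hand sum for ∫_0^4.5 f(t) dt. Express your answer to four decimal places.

2.9254

Subinterval widths: 2.5, 0.25, 1.75.
Right endpoints: 2.5, 2.75, 4.5.
f(2.5) = 8/11, f(2.75) = 16/23, f(4.5) = 8/15.
Sum = Σ Δt_i · f(t_i).
Sum ≈ 2.9254.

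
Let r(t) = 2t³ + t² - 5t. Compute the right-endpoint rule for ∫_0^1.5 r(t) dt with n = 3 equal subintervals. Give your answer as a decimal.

-1.25

Δt = (1.5 − 0)/3 = 0.5.
Right endpoints: 0.5, 1, 1.5.
r(0.5) = -2, r(1) = -2, r(1.5) = 1.5.
Sum = Δt · [r(0.5) + r(1) + r(1.5)].
Sum = -1.25.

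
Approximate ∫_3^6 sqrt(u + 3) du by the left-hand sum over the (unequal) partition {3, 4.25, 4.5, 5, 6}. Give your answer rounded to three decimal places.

7.933

Subinterval widths: 1.25, 0.25, 0.5, 1.
Left endpoints: 3, 4.25, 4.5, 5.
f(3) ≈ 2.449, f(4.25) ≈ 2.693, f(4.5) ≈ 2.739, f(5) ≈ 2.828.
Sum = Σ Δu_i · f(u_i).
Sum ≈ 7.933.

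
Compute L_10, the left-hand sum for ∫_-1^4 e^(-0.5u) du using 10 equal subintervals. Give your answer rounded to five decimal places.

3.42087

Δu = (4 − (-1))/10 = 0.5.
Left endpoints: -1, -0.5, 0, 0.5, 1, 1.5, 2, 2.5, 3, 3.5.
f(-1) ≈ 1.64872, f(-0.5) ≈ 1.28403, f(0) ≈ 1.00000, f(0.5) ≈ 0.77880, f(1) ≈ 0.60653, f(1.5) ≈ 0.47237, f(2) ≈ 0.36788, f(2.5) ≈ 0.28650, f(3) ≈ 0.22313, f(3.5) ≈ 0.17377.
Sum = Δu · [f(-1) + f(-0.5) + f(0) + ...].
Sum ≈ 3.42087.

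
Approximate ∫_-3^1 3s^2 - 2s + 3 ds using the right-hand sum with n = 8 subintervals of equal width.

Δs = (1 − (-3))/8 = 0.5.
Right endpoints: -2.5, -2, -1.5, -1, -0.5, 0, 0.5, 1.
f(-2.5) = 26.75, f(-2) = 19, f(-1.5) = 12.75, f(-1) = 8, f(-0.5) = 4.75, f(0) = 3, f(0.5) = 2.75, f(1) = 4.
Sum = Δs · [f(-2.5) + f(-2) + f(-1.5) + ...].
Sum = 40.5.

40.5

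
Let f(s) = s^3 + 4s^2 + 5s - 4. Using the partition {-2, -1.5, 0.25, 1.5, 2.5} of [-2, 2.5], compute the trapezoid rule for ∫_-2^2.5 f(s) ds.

30.5859375

Subinterval widths: 0.5, 1.75, 1.25, 1.
f(-2) = -6, f(-1.5) = -5.875, f(0.25) = -2.484375, f(1.5) = 15.875, f(2.5) = 49.125.
On each subinterval the trapezoid contributes (Δs_i/2)·[f(s_{i-1}) + f(s_i)].
Sum = 30.5859375.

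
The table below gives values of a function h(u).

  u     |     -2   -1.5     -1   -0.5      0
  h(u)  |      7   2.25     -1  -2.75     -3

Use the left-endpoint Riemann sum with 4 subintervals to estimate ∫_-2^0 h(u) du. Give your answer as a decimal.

2.75

Δu = 0.5.
Sum = 0.5·[7 + 2.25 + (-1) + (-2.75)] = 2.75.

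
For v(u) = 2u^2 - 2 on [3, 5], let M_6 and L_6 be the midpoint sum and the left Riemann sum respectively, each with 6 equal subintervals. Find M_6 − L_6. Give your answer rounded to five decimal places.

M_6 ≈ 61.2962963.
L_6 ≈ 56.0740741.
M_6 − L_6 ≈ 5.22222.

5.22222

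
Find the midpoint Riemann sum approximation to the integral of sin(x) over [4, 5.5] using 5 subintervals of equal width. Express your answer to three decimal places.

-1.367

Δx = (5.5 − 4)/5 = 0.3.
Midpoints: 4.15, 4.45, 4.75, 5.05, 5.35.
f(4.15) ≈ -0.846, f(4.45) ≈ -0.966, f(4.75) ≈ -0.999, f(5.05) ≈ -0.944, f(5.35) ≈ -0.804.
Sum = Δx · [f(4.15) + f(4.45) + f(4.75) + f(5.05) + f(5.35)].
Sum ≈ -1.367.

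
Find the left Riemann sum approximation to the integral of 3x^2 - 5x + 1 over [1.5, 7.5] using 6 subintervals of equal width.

226.5

Δx = (7.5 − 1.5)/6 = 1.
Left endpoints: 1.5, 2.5, 3.5, 4.5, 5.5, 6.5.
f(1.5) = 0.25, f(2.5) = 7.25, f(3.5) = 20.25, f(4.5) = 39.25, f(5.5) = 64.25, f(6.5) = 95.25.
Sum = Δx · [f(1.5) + f(2.5) + f(3.5) + ...].
Sum = 226.5.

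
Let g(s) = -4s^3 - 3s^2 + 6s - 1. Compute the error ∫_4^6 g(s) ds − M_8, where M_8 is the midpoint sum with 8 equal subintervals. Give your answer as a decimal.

-0.65625

Exact integral: ∫_4^6 g(s) ds = -1134.
M_8 = -1133.34375.
Error = -1134 − (-1133.34375) = -0.65625.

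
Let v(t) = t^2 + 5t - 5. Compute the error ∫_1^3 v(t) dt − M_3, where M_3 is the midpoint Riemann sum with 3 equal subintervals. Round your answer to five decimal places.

0.07407

Exact integral: ∫_1^3 v(t) dt ≈ 18.6666667.
M_3 ≈ 18.5925926.
Error ≈ 18.6666667 − 18.5925926 ≈ 0.07407.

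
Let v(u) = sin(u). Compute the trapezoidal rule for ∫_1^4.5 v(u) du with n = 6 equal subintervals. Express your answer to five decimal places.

Δu = (4.5 − 1)/6 = 7/12.
v(1) ≈ 0.84147, v(19/12) ≈ 0.99992, v(13/6) ≈ 0.82766, v(2.75) ≈ 0.38166, v(10/3) ≈ -0.19057, v(47/12) ≈ -0.69977, v(4.5) ≈ -0.97753.
T_6 = (Δu/2)·[v(u_0) + 2v(u_1) + ... + 2v(u_{5}) + v(u_6)].
Sum ≈ 0.72968.

0.72968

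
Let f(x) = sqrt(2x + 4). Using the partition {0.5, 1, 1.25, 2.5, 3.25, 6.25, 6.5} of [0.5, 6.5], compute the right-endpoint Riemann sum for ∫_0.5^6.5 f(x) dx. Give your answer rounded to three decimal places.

21.259

Subinterval widths: 0.5, 0.25, 1.25, 0.75, 3, 0.25.
Right endpoints: 1, 1.25, 2.5, 3.25, 6.25, 6.5.
f(1) ≈ 2.449, f(1.25) ≈ 2.550, f(2.5) ≈ 3.000, f(3.25) ≈ 3.240, f(6.25) ≈ 4.062, f(6.5) ≈ 4.123.
Sum = Σ Δx_i · f(x_i).
Sum ≈ 21.259.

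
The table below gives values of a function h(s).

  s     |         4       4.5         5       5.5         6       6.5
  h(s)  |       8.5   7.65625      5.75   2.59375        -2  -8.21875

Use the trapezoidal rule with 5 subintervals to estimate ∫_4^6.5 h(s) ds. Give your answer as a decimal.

7.0703125

Δs = 0.5.
T_5 = (0.5/2)·[8.5 + 2·7.65625 + 2·5.75 + 2·2.59375 + 2·(-2) + (-8.21875)] = 7.0703125.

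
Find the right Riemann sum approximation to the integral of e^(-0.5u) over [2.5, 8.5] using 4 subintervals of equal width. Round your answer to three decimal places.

Δu = (8.5 − 2.5)/4 = 1.5.
Right endpoints: 4, 5.5, 7, 8.5.
f(4) ≈ 0.135, f(5.5) ≈ 0.064, f(7) ≈ 0.030, f(8.5) ≈ 0.014.
Sum = Δu · [f(4) + f(5.5) + f(7) + f(8.5)].
Sum ≈ 0.366.

0.366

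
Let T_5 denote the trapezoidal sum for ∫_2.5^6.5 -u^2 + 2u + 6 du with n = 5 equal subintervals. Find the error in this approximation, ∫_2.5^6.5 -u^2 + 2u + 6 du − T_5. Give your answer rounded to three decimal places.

0.427

Exact integral: ∫_2.5^6.5 f(u) du ≈ -26.33333.
T_5 = -26.76.
Error ≈ -26.33333 − (-26.76) ≈ 0.427.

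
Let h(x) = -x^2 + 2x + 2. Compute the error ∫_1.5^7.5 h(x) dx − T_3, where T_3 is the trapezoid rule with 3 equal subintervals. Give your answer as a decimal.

4

Exact integral: ∫_1.5^7.5 h(x) dx = -73.5.
T_3 = -77.5.
Error = -73.5 − (-77.5) = 4.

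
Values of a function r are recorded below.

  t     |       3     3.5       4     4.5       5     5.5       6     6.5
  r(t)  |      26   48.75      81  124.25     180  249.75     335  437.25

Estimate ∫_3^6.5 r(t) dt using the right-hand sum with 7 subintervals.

Δt = 0.5.
Sum = 0.5·[48.75 + 81 + 124.25 + 180 + 249.75 + 335 + 437.25] = 728.

728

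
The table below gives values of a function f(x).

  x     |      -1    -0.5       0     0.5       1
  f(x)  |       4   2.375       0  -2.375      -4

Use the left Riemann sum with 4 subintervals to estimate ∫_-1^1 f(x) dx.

Δx = 0.5.
Sum = 0.5·[4 + 2.375 + 0 + (-2.375)] = 2.

2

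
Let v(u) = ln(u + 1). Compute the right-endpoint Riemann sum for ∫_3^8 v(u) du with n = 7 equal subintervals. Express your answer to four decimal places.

9.5136

Δu = (8 − 3)/7 = 5/7.
Right endpoints: 26/7, 31/7, 36/7, 41/7, 46/7, 51/7, 8.
v(26/7) ≈ 1.5506, v(31/7) ≈ 1.6917, v(36/7) ≈ 1.8153, v(41/7) ≈ 1.9253, v(46/7) ≈ 2.0244, v(51/7) ≈ 2.1145, v(8) ≈ 2.1972.
Sum = Δu · [v(26/7) + v(31/7) + v(36/7) + ...].
Sum ≈ 9.5136.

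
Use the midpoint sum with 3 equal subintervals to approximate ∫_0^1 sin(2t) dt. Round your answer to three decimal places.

0.721

Δt = (1 − 0)/3 = 1/3.
Midpoints: 1/6, 0.5, 5/6.
f(1/6) ≈ 0.327, f(0.5) ≈ 0.841, f(5/6) ≈ 0.995.
Sum = Δt · [f(1/6) + f(0.5) + f(5/6)].
Sum ≈ 0.721.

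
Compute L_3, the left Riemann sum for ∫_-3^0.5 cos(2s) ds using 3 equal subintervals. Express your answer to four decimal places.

Δs = (0.5 − (-3))/3 = 7/6.
Left endpoints: -3, -11/6, -2/3.
f(-3) ≈ 0.9602, f(-11/6) ≈ -0.8653, f(-2/3) ≈ 0.2352.
Sum = Δs · [f(-3) + f(-11/6) + f(-2/3)].
Sum ≈ 0.3851.

0.3851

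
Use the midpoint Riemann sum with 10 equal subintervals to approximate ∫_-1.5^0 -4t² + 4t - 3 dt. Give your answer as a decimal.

Δt = (0 − (-1.5))/10 = 0.15.
Midpoints: -1.425, -1.275, -1.125, -0.975, -0.825, -0.675, -0.525, -0.375, -0.225, -0.075.
f(-1.425) = -16.8225, f(-1.275) = -14.6025, f(-1.125) = -12.5625, f(-0.975) = -10.7025, f(-0.825) = -9.0225, f(-0.675) = -7.5225, f(-0.525) = -6.2025, f(-0.375) = -5.0625, f(-0.225) = -4.1025, f(-0.075) = -3.3225.
Sum = Δt · [f(-1.425) + f(-1.275) + f(-1.125) + ...].
Sum = -13.48875.

-13.48875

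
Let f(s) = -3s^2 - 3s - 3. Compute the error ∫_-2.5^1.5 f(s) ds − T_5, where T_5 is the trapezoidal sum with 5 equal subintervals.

1.28

Exact integral: ∫_-2.5^1.5 f(s) ds = -25.
T_5 = -26.28.
Error = -25 − (-26.28) = 1.28.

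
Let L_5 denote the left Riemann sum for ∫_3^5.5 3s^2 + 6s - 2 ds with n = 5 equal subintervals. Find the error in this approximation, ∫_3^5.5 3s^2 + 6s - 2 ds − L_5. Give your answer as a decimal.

Exact integral: ∫_3^5.5 f(s) ds = 198.125.
L_5 = 178.75.
Error = 198.125 − 178.75 = 19.375.

19.375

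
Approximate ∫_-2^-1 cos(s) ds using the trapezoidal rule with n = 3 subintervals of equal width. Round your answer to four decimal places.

Δs = (-1 − (-2))/3 = 1/3.
f(-2) ≈ -0.4161, f(-5/3) ≈ -0.0957, f(-4/3) ≈ 0.2352, f(-1) ≈ 0.5403.
T_3 = (Δs/2)·[f(s_0) + 2f(s_1) + 2f(s_2) + f(s_3)].
Sum ≈ 0.0672.

0.0672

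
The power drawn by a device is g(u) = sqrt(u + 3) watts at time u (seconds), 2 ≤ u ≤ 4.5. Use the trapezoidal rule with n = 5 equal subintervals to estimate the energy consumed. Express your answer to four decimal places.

6.2386

Δu = (4.5 − 2)/5 = 0.5.
g(2) ≈ 2.2361, g(2.5) ≈ 2.3452, g(3) ≈ 2.4495, g(3.5) ≈ 2.5495, g(4) ≈ 2.6458, g(4.5) ≈ 2.7386.
T_5 = (Δu/2)·[g(u_0) + 2g(u_1) + ... + 2g(u_{4}) + g(u_5)].
Sum ≈ 6.2386.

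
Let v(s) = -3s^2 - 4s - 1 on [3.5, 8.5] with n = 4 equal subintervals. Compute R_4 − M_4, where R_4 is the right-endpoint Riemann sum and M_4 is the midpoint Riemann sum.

-130.859375

R_4 = -825.15625.
M_4 = -694.296875.
R_4 − M_4 = -130.859375.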